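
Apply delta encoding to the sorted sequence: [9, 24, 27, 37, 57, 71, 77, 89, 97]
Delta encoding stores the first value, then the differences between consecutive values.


First value: 9
Deltas:
  24 - 9 = 15
  27 - 24 = 3
  37 - 27 = 10
  57 - 37 = 20
  71 - 57 = 14
  77 - 71 = 6
  89 - 77 = 12
  97 - 89 = 8


Delta encoded: [9, 15, 3, 10, 20, 14, 6, 12, 8]


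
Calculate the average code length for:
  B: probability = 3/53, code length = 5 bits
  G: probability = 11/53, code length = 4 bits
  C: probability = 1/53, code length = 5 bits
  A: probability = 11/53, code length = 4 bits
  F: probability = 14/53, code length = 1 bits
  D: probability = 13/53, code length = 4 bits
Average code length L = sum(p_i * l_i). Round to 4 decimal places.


Weighted contributions p_i * l_i:
  B: (3/53) * 5 = 15/53
  G: (11/53) * 4 = 44/53
  C: (1/53) * 5 = 5/53
  A: (11/53) * 4 = 44/53
  F: (14/53) * 1 = 14/53
  D: (13/53) * 4 = 52/53
Sum = (15 + 44 + 5 + 44 + 14 + 52)/53 = 174/53

L = 174/53 = 3.2830 bits/symbol


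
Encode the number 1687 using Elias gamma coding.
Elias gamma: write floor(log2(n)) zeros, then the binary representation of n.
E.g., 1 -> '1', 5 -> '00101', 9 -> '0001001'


num_bits = floor(log2(1687)) + 1 = 11
leading_zeros = num_bits - 1 = 10
binary(1687) = 11010010111

Elias gamma(1687) = '0000000000' + '11010010111' = 000000000011010010111 (21 bits)


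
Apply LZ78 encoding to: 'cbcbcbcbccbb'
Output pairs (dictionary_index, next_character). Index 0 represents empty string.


LZ78 encoding steps:
Dictionary: {0: ''}
Step 1: w='' (idx 0), next='c' -> output (0, 'c'), add 'c' as idx 1
Step 2: w='' (idx 0), next='b' -> output (0, 'b'), add 'b' as idx 2
Step 3: w='c' (idx 1), next='b' -> output (1, 'b'), add 'cb' as idx 3
Step 4: w='cb' (idx 3), next='c' -> output (3, 'c'), add 'cbc' as idx 4
Step 5: w='b' (idx 2), next='c' -> output (2, 'c'), add 'bc' as idx 5
Step 6: w='cb' (idx 3), next='b' -> output (3, 'b'), add 'cbb' as idx 6


Encoded: [(0, 'c'), (0, 'b'), (1, 'b'), (3, 'c'), (2, 'c'), (3, 'b')]


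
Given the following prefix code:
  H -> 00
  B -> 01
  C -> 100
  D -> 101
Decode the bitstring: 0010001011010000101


Decoding step by step:
Bits 00 -> H
Bits 100 -> C
Bits 01 -> B
Bits 01 -> B
Bits 101 -> D
Bits 00 -> H
Bits 00 -> H
Bits 101 -> D


Decoded message: HCBBDHHD


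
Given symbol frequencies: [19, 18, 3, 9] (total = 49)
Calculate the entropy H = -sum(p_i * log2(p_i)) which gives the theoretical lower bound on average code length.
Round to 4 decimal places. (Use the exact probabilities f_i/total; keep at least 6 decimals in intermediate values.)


Per-symbol terms -p_i * log2(p_i) with p_i = f_i/49:
  p = 19/49 = 0.387755: log2(p) = -1.366782, -p*log2(p) = 0.529977
  p = 18/49 = 0.367347: log2(p) = -1.444785, -p*log2(p) = 0.530737
  p = 3/49 = 0.061224: log2(p) = -4.029747, -p*log2(p) = 0.246719
  p = 9/49 = 0.183673: log2(p) = -2.444785, -p*log2(p) = 0.449042
H = 0.529977 + 0.530737 + 0.246719 + 0.449042 = 1.756475

H = 1.7565 bits/symbol


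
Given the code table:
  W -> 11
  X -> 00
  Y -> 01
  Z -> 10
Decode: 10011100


Decoding:
10 -> Z
01 -> Y
11 -> W
00 -> X


Result: ZYWX


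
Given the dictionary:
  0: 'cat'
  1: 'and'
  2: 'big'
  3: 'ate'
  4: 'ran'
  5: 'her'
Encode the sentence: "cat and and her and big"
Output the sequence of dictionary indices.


Look up each word in the dictionary:
  'cat' -> 0
  'and' -> 1
  'and' -> 1
  'her' -> 5
  'and' -> 1
  'big' -> 2

Encoded: [0, 1, 1, 5, 1, 2]


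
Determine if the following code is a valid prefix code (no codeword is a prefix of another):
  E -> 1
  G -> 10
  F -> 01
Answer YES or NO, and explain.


Checking each pair (does one codeword prefix another?):
  E='1' vs G='10': prefix -- VIOLATION

NO -- this is NOT a valid prefix code. E (1) is a prefix of G (10).


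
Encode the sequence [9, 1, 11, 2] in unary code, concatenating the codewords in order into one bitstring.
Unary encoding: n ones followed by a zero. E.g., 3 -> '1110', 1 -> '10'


Encode each number as n ones followed by a terminating 0:
  9 -> 1111111110 (10 bits)
  1 -> 10 (2 bits)
  11 -> 111111111110 (12 bits)
  2 -> 110 (3 bits)
Total length = 10 + 2 + 12 + 3 = 27 bits.

Unary([9, 1, 11, 2]) = 111111111010111111111110110 (27 bits)


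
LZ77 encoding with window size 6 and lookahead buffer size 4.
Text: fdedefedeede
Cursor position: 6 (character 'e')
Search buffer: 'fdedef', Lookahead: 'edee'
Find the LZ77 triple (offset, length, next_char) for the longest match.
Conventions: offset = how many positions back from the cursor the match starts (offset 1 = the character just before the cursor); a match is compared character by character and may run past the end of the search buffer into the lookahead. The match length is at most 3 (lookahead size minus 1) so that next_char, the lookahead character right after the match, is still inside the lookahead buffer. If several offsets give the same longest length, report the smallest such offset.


Try each offset into the search buffer:
  offset=1 (pos 5, char 'f'): match length 0
  offset=2 (pos 4, char 'e'): match length 1
  offset=3 (pos 3, char 'd'): match length 0
  offset=4 (pos 2, char 'e'): match length 3
  offset=5 (pos 1, char 'd'): match length 0
  offset=6 (pos 0, char 'f'): match length 0
Longest match has length 3 at offset 4.
next_char = character at position 6 + 3 = 9 -> 'e'

Best match: offset=4, length=3 (matching 'ede' starting at position 2)
LZ77 triple: (4, 3, 'e')


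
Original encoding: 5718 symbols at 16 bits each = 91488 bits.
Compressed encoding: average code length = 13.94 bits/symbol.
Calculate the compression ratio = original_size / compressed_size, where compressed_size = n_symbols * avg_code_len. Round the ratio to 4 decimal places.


original_size = n_symbols * orig_bits = 5718 * 16 = 91488 bits
compressed_size = n_symbols * avg_code_len = 5718 * 13.94 = 79708.92 bits
ratio = original_size / compressed_size = 91488 / 79708.92 = 1.1478

Compression ratio = 1.1478


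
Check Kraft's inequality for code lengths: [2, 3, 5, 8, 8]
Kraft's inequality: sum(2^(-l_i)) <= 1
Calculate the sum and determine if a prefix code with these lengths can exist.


Sum = 2^(-2) + 2^(-3) + 2^(-5) + 2^(-8) + 2^(-8)
    = 0.25 + 0.125 + 0.03125 + 0.00390625 + 0.00390625
    = 106/256 = 0.4140625
Since 0.4140625 <= 1, Kraft's inequality IS satisfied.
A prefix code with these lengths CAN exist.

Kraft sum = 0.4140625. Satisfied.


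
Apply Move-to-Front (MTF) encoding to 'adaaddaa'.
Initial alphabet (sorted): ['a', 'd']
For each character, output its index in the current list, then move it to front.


MTF encoding:
'a': index 0 in ['a', 'd'] -> ['a', 'd']
'd': index 1 in ['a', 'd'] -> ['d', 'a']
'a': index 1 in ['d', 'a'] -> ['a', 'd']
'a': index 0 in ['a', 'd'] -> ['a', 'd']
'd': index 1 in ['a', 'd'] -> ['d', 'a']
'd': index 0 in ['d', 'a'] -> ['d', 'a']
'a': index 1 in ['d', 'a'] -> ['a', 'd']
'a': index 0 in ['a', 'd'] -> ['a', 'd']


Output: [0, 1, 1, 0, 1, 0, 1, 0]


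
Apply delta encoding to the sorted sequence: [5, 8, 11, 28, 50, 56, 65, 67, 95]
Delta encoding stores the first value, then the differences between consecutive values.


First value: 5
Deltas:
  8 - 5 = 3
  11 - 8 = 3
  28 - 11 = 17
  50 - 28 = 22
  56 - 50 = 6
  65 - 56 = 9
  67 - 65 = 2
  95 - 67 = 28


Delta encoded: [5, 3, 3, 17, 22, 6, 9, 2, 28]


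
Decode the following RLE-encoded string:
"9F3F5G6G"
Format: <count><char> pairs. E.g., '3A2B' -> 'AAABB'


Expanding each <count><char> pair:
  9F -> 'FFFFFFFFF'
  3F -> 'FFF'
  5G -> 'GGGGG'
  6G -> 'GGGGGG'

Decoded = FFFFFFFFFFFFGGGGGGGGGGG


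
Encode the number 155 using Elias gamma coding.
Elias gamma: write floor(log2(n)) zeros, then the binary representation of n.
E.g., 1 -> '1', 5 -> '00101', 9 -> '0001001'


num_bits = floor(log2(155)) + 1 = 8
leading_zeros = num_bits - 1 = 7
binary(155) = 10011011

Elias gamma(155) = '0000000' + '10011011' = 000000010011011 (15 bits)


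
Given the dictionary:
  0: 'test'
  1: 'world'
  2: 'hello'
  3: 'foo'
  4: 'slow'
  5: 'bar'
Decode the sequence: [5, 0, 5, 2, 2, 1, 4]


Look up each index in the dictionary:
  5 -> 'bar'
  0 -> 'test'
  5 -> 'bar'
  2 -> 'hello'
  2 -> 'hello'
  1 -> 'world'
  4 -> 'slow'

Decoded: "bar test bar hello hello world slow"


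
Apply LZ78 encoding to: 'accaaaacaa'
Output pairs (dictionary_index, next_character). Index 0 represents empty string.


LZ78 encoding steps:
Dictionary: {0: ''}
Step 1: w='' (idx 0), next='a' -> output (0, 'a'), add 'a' as idx 1
Step 2: w='' (idx 0), next='c' -> output (0, 'c'), add 'c' as idx 2
Step 3: w='c' (idx 2), next='a' -> output (2, 'a'), add 'ca' as idx 3
Step 4: w='a' (idx 1), next='a' -> output (1, 'a'), add 'aa' as idx 4
Step 5: w='a' (idx 1), next='c' -> output (1, 'c'), add 'ac' as idx 5
Step 6: w='aa' (idx 4), end of input -> output (4, '')


Encoded: [(0, 'a'), (0, 'c'), (2, 'a'), (1, 'a'), (1, 'c'), (4, '')]


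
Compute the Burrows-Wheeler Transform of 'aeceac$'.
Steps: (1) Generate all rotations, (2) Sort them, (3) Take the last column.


Rotations (sorted):
  0: $aeceac -> last char: c
  1: ac$aece -> last char: e
  2: aeceac$ -> last char: $
  3: c$aecea -> last char: a
  4: ceac$ae -> last char: e
  5: eac$aec -> last char: c
  6: eceac$a -> last char: a


BWT = ce$aeca


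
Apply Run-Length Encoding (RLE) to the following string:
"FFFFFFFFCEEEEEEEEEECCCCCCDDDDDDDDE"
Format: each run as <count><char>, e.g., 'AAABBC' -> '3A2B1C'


Scanning runs left to right:
  i=0: run of 'F' x 8 -> '8F'
  i=8: run of 'C' x 1 -> '1C'
  i=9: run of 'E' x 10 -> '10E'
  i=19: run of 'C' x 6 -> '6C'
  i=25: run of 'D' x 8 -> '8D'
  i=33: run of 'E' x 1 -> '1E'

RLE = 8F1C10E6C8D1E


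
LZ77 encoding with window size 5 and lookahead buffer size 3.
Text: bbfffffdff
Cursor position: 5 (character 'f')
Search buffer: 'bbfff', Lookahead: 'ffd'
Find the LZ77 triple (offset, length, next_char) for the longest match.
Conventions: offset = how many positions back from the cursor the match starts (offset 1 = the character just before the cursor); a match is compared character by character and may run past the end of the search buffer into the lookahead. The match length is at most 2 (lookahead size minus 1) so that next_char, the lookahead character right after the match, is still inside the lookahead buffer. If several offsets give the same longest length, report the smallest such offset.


Try each offset into the search buffer:
  offset=1 (pos 4, char 'f'): match length 2
  offset=2 (pos 3, char 'f'): match length 2
  offset=3 (pos 2, char 'f'): match length 2
  offset=4 (pos 1, char 'b'): match length 0
  offset=5 (pos 0, char 'b'): match length 0
Longest match has length 2, found at offsets 1, 2, 3; take the smallest, offset 1.
next_char = character at position 5 + 2 = 7 -> 'd'

Best match: offset=1, length=2 (matching 'ff' starting at position 4)
LZ77 triple: (1, 2, 'd')


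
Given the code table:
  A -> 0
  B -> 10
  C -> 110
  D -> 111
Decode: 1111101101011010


Decoding:
111 -> D
110 -> C
110 -> C
10 -> B
110 -> C
10 -> B


Result: DCCBCB


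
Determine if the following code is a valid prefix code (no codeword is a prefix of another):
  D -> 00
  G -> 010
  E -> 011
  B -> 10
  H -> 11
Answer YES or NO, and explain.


Checking each pair (does one codeword prefix another?):
  D='00' vs G='010': no prefix
  D='00' vs E='011': no prefix
  D='00' vs B='10': no prefix
  D='00' vs H='11': no prefix
  G='010' vs D='00': no prefix
  G='010' vs E='011': no prefix
  G='010' vs B='10': no prefix
  G='010' vs H='11': no prefix
  E='011' vs D='00': no prefix
  E='011' vs G='010': no prefix
  E='011' vs B='10': no prefix
  E='011' vs H='11': no prefix
  B='10' vs D='00': no prefix
  B='10' vs G='010': no prefix
  B='10' vs E='011': no prefix
  B='10' vs H='11': no prefix
  H='11' vs D='00': no prefix
  H='11' vs G='010': no prefix
  H='11' vs E='011': no prefix
  H='11' vs B='10': no prefix
No violation found over all pairs.

YES -- this is a valid prefix code. No codeword is a prefix of any other codeword.


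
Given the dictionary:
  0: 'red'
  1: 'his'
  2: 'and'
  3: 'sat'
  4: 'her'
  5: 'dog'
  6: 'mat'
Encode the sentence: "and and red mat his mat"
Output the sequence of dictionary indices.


Look up each word in the dictionary:
  'and' -> 2
  'and' -> 2
  'red' -> 0
  'mat' -> 6
  'his' -> 1
  'mat' -> 6

Encoded: [2, 2, 0, 6, 1, 6]


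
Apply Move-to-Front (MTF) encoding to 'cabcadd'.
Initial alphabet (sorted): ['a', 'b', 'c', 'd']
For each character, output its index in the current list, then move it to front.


MTF encoding:
'c': index 2 in ['a', 'b', 'c', 'd'] -> ['c', 'a', 'b', 'd']
'a': index 1 in ['c', 'a', 'b', 'd'] -> ['a', 'c', 'b', 'd']
'b': index 2 in ['a', 'c', 'b', 'd'] -> ['b', 'a', 'c', 'd']
'c': index 2 in ['b', 'a', 'c', 'd'] -> ['c', 'b', 'a', 'd']
'a': index 2 in ['c', 'b', 'a', 'd'] -> ['a', 'c', 'b', 'd']
'd': index 3 in ['a', 'c', 'b', 'd'] -> ['d', 'a', 'c', 'b']
'd': index 0 in ['d', 'a', 'c', 'b'] -> ['d', 'a', 'c', 'b']


Output: [2, 1, 2, 2, 2, 3, 0]


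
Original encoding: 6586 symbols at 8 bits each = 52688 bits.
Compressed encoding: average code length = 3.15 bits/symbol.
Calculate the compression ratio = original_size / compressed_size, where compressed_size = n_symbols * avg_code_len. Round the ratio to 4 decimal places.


original_size = n_symbols * orig_bits = 6586 * 8 = 52688 bits
compressed_size = n_symbols * avg_code_len = 6586 * 3.15 = 20745.9 bits
ratio = original_size / compressed_size = 52688 / 20745.9 = 2.5397

Compression ratio = 2.5397


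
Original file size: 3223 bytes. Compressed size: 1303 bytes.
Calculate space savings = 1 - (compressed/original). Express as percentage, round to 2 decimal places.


ratio = compressed/original = 1303/3223 = 0.404282
savings = 1 - ratio = 1 - 0.404282 = 0.595718
as a percentage: 0.595718 * 100 = 59.57%

Space savings = 1 - 1303/3223 = 59.57%


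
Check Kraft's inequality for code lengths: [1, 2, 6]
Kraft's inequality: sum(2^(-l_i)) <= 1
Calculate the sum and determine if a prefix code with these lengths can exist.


Sum = 2^(-1) + 2^(-2) + 2^(-6)
    = 0.5 + 0.25 + 0.015625
    = 49/64 = 0.765625
Since 0.765625 <= 1, Kraft's inequality IS satisfied.
A prefix code with these lengths CAN exist.

Kraft sum = 0.765625. Satisfied.


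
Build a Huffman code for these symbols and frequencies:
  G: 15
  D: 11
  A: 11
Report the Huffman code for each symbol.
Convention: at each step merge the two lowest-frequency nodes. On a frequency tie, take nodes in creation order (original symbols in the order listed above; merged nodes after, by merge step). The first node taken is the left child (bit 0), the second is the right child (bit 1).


Huffman tree construction:
Step 1: Merge D(11) + A(11) = 22
Step 2: Merge G(15) + (D+A)(22) = 37
Read each symbol's code off the tree from the root (left child = 0, right child = 1).

Codes:
  G: 0 (length 1)
  D: 10 (length 2)
  A: 11 (length 2)
Average code length: 59/37 = 1.5946 bits/symbol


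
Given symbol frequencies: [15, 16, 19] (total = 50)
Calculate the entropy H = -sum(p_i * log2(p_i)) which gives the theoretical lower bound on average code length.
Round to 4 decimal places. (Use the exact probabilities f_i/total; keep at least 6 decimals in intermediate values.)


Per-symbol terms -p_i * log2(p_i) with p_i = f_i/50:
  p = 15/50 = 0.300000: log2(p) = -1.736966, -p*log2(p) = 0.521090
  p = 16/50 = 0.320000: log2(p) = -1.643856, -p*log2(p) = 0.526034
  p = 19/50 = 0.380000: log2(p) = -1.395929, -p*log2(p) = 0.530453
H = 0.521090 + 0.526034 + 0.530453 = 1.577577

H = 1.5776 bits/symbol


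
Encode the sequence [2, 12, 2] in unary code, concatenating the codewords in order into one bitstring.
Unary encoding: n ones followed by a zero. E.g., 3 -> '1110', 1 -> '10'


Encode each number as n ones followed by a terminating 0:
  2 -> 110 (3 bits)
  12 -> 1111111111110 (13 bits)
  2 -> 110 (3 bits)
Total length = 3 + 13 + 3 = 19 bits.

Unary([2, 12, 2]) = 1101111111111110110 (19 bits)


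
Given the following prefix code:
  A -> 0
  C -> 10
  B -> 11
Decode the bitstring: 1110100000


Decoding step by step:
Bits 11 -> B
Bits 10 -> C
Bits 10 -> C
Bits 0 -> A
Bits 0 -> A
Bits 0 -> A
Bits 0 -> A


Decoded message: BCCAAAA


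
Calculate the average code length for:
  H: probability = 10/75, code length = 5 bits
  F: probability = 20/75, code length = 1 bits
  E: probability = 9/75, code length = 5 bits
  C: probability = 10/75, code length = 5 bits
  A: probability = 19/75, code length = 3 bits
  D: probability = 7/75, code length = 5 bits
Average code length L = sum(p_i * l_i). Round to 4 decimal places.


Weighted contributions p_i * l_i:
  H: (10/75) * 5 = 50/75
  F: (20/75) * 1 = 20/75
  E: (9/75) * 5 = 45/75
  C: (10/75) * 5 = 50/75
  A: (19/75) * 3 = 57/75
  D: (7/75) * 5 = 35/75
Sum = (50 + 20 + 45 + 50 + 57 + 35)/75 = 257/75

L = 257/75 = 3.4267 bits/symbol


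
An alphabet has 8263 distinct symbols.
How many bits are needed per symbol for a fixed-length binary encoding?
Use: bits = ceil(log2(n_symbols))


log2(8263) = 13.0124
Bracket: 2^13 = 8192 < 8263 <= 2^14 = 16384
So ceil(log2(8263)) = 14

bits = ceil(log2(8263)) = ceil(13.0124) = 14 bits


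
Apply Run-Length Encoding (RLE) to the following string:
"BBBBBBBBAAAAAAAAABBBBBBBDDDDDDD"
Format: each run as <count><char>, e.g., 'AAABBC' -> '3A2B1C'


Scanning runs left to right:
  i=0: run of 'B' x 8 -> '8B'
  i=8: run of 'A' x 9 -> '9A'
  i=17: run of 'B' x 7 -> '7B'
  i=24: run of 'D' x 7 -> '7D'

RLE = 8B9A7B7D


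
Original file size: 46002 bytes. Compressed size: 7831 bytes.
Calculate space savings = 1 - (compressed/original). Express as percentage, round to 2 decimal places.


ratio = compressed/original = 7831/46002 = 0.170232
savings = 1 - ratio = 1 - 0.170232 = 0.829768
as a percentage: 0.829768 * 100 = 82.98%

Space savings = 1 - 7831/46002 = 82.98%


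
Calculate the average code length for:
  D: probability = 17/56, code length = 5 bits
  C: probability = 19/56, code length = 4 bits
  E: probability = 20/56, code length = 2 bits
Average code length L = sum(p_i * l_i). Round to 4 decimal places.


Weighted contributions p_i * l_i:
  D: (17/56) * 5 = 85/56
  C: (19/56) * 4 = 76/56
  E: (20/56) * 2 = 40/56
Sum = (85 + 76 + 40)/56 = 201/56

L = 201/56 = 3.5893 bits/symbol


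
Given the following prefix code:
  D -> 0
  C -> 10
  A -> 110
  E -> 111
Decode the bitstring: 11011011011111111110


Decoding step by step:
Bits 110 -> A
Bits 110 -> A
Bits 110 -> A
Bits 111 -> E
Bits 111 -> E
Bits 111 -> E
Bits 10 -> C


Decoded message: AAAEEEC


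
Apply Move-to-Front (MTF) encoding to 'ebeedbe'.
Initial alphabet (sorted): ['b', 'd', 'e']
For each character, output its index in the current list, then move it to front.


MTF encoding:
'e': index 2 in ['b', 'd', 'e'] -> ['e', 'b', 'd']
'b': index 1 in ['e', 'b', 'd'] -> ['b', 'e', 'd']
'e': index 1 in ['b', 'e', 'd'] -> ['e', 'b', 'd']
'e': index 0 in ['e', 'b', 'd'] -> ['e', 'b', 'd']
'd': index 2 in ['e', 'b', 'd'] -> ['d', 'e', 'b']
'b': index 2 in ['d', 'e', 'b'] -> ['b', 'd', 'e']
'e': index 2 in ['b', 'd', 'e'] -> ['e', 'b', 'd']


Output: [2, 1, 1, 0, 2, 2, 2]


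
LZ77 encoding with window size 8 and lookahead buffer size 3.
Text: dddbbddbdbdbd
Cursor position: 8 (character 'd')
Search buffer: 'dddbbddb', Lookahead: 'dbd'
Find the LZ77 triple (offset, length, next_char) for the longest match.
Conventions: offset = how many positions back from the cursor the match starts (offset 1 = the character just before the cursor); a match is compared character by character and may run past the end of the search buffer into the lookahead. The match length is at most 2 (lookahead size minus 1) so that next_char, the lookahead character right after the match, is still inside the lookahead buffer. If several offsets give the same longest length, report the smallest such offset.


Try each offset into the search buffer:
  offset=1 (pos 7, char 'b'): match length 0
  offset=2 (pos 6, char 'd'): match length 2
  offset=3 (pos 5, char 'd'): match length 1
  offset=4 (pos 4, char 'b'): match length 0
  offset=5 (pos 3, char 'b'): match length 0
  offset=6 (pos 2, char 'd'): match length 2
  offset=7 (pos 1, char 'd'): match length 1
  offset=8 (pos 0, char 'd'): match length 1
Longest match has length 2, found at offsets 2, 6; take the smallest, offset 2.
next_char = character at position 8 + 2 = 10 -> 'd'

Best match: offset=2, length=2 (matching 'db' starting at position 6)
LZ77 triple: (2, 2, 'd')


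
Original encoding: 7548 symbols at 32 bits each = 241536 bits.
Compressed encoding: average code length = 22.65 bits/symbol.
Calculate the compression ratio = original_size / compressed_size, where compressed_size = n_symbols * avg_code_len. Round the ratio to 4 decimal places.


original_size = n_symbols * orig_bits = 7548 * 32 = 241536 bits
compressed_size = n_symbols * avg_code_len = 7548 * 22.65 = 170962.2 bits
ratio = original_size / compressed_size = 241536 / 170962.2 = 1.4128

Compression ratio = 1.4128


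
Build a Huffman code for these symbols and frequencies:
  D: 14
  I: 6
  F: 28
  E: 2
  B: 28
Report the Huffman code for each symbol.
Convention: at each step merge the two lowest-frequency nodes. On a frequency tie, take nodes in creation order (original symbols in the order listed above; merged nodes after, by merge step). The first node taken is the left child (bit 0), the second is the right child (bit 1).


Huffman tree construction:
Step 1: Merge E(2) + I(6) = 8
Step 2: Merge (E+I)(8) + D(14) = 22
Step 3: Merge ((E+I)+D)(22) + F(28) = 50
Step 4: Merge B(28) + (((E+I)+D)+F)(50) = 78
Read each symbol's code off the tree from the root (left child = 0, right child = 1).

Codes:
  D: 101 (length 3)
  I: 1001 (length 4)
  F: 11 (length 2)
  E: 1000 (length 4)
  B: 0 (length 1)
Average code length: 158/78 = 2.0256 bits/symbol


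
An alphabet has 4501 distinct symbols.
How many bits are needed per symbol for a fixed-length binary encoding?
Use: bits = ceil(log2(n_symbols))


log2(4501) = 12.136
Bracket: 2^12 = 4096 < 4501 <= 2^13 = 8192
So ceil(log2(4501)) = 13

bits = ceil(log2(4501)) = ceil(12.136) = 13 bits


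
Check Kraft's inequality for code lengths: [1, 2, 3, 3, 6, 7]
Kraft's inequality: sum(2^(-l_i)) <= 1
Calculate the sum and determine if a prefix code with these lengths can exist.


Sum = 2^(-1) + 2^(-2) + 2^(-3) + 2^(-3) + 2^(-6) + 2^(-7)
    = 0.5 + 0.25 + 0.125 + 0.125 + 0.015625 + 0.0078125
    = 131/128 = 1.0234375
Since 1.0234375 > 1, Kraft's inequality is NOT satisfied.
A prefix code with these lengths CANNOT exist.

Kraft sum = 1.0234375. Not satisfied.


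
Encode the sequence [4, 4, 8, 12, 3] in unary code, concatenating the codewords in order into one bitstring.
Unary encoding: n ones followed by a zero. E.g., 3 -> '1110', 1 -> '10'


Encode each number as n ones followed by a terminating 0:
  4 -> 11110 (5 bits)
  4 -> 11110 (5 bits)
  8 -> 111111110 (9 bits)
  12 -> 1111111111110 (13 bits)
  3 -> 1110 (4 bits)
Total length = 5 + 5 + 9 + 13 + 4 = 36 bits.

Unary([4, 4, 8, 12, 3]) = 111101111011111111011111111111101110 (36 bits)


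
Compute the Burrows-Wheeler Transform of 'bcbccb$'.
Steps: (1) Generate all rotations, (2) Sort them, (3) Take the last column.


Rotations (sorted):
  0: $bcbccb -> last char: b
  1: b$bcbcc -> last char: c
  2: bcbccb$ -> last char: $
  3: bccb$bc -> last char: c
  4: cb$bcbc -> last char: c
  5: cbccb$b -> last char: b
  6: ccb$bcb -> last char: b


BWT = bc$ccbb


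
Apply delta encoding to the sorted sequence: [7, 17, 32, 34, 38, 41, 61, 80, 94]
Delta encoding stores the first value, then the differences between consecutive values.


First value: 7
Deltas:
  17 - 7 = 10
  32 - 17 = 15
  34 - 32 = 2
  38 - 34 = 4
  41 - 38 = 3
  61 - 41 = 20
  80 - 61 = 19
  94 - 80 = 14


Delta encoded: [7, 10, 15, 2, 4, 3, 20, 19, 14]


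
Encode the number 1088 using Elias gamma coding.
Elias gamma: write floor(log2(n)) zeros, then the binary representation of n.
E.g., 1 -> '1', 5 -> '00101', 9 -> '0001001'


num_bits = floor(log2(1088)) + 1 = 11
leading_zeros = num_bits - 1 = 10
binary(1088) = 10001000000

Elias gamma(1088) = '0000000000' + '10001000000' = 000000000010001000000 (21 bits)


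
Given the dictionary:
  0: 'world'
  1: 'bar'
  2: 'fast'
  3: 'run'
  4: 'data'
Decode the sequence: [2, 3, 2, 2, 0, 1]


Look up each index in the dictionary:
  2 -> 'fast'
  3 -> 'run'
  2 -> 'fast'
  2 -> 'fast'
  0 -> 'world'
  1 -> 'bar'

Decoded: "fast run fast fast world bar"


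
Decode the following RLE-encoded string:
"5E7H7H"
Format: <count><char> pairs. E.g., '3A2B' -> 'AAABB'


Expanding each <count><char> pair:
  5E -> 'EEEEE'
  7H -> 'HHHHHHH'
  7H -> 'HHHHHHH'

Decoded = EEEEEHHHHHHHHHHHHHH


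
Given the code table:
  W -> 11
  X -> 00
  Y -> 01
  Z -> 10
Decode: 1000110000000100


Decoding:
10 -> Z
00 -> X
11 -> W
00 -> X
00 -> X
00 -> X
01 -> Y
00 -> X


Result: ZXWXXXYX


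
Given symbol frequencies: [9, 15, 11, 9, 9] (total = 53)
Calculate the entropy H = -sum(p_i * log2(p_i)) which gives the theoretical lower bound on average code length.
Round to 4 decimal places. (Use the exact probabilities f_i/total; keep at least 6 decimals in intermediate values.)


Per-symbol terms -p_i * log2(p_i) with p_i = f_i/53:
  p = 9/53 = 0.169811: log2(p) = -2.557995, -p*log2(p) = 0.434377
  p = 15/53 = 0.283019: log2(p) = -1.821030, -p*log2(p) = 0.515386
  p = 11/53 = 0.207547: log2(p) = -2.268489, -p*log2(p) = 0.470818
  p = 9/53 = 0.169811: log2(p) = -2.557995, -p*log2(p) = 0.434377
  p = 9/53 = 0.169811: log2(p) = -2.557995, -p*log2(p) = 0.434377
H = 0.434377 + 0.515386 + 0.470818 + 0.434377 + 0.434377 = 2.289335

H = 2.2893 bits/symbol


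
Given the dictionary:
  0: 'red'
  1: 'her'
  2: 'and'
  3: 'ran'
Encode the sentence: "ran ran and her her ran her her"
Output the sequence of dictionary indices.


Look up each word in the dictionary:
  'ran' -> 3
  'ran' -> 3
  'and' -> 2
  'her' -> 1
  'her' -> 1
  'ran' -> 3
  'her' -> 1
  'her' -> 1

Encoded: [3, 3, 2, 1, 1, 3, 1, 1]


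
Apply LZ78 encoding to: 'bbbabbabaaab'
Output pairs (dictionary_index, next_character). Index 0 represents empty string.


LZ78 encoding steps:
Dictionary: {0: ''}
Step 1: w='' (idx 0), next='b' -> output (0, 'b'), add 'b' as idx 1
Step 2: w='b' (idx 1), next='b' -> output (1, 'b'), add 'bb' as idx 2
Step 3: w='' (idx 0), next='a' -> output (0, 'a'), add 'a' as idx 3
Step 4: w='bb' (idx 2), next='a' -> output (2, 'a'), add 'bba' as idx 4
Step 5: w='b' (idx 1), next='a' -> output (1, 'a'), add 'ba' as idx 5
Step 6: w='a' (idx 3), next='a' -> output (3, 'a'), add 'aa' as idx 6
Step 7: w='b' (idx 1), end of input -> output (1, '')


Encoded: [(0, 'b'), (1, 'b'), (0, 'a'), (2, 'a'), (1, 'a'), (3, 'a'), (1, '')]


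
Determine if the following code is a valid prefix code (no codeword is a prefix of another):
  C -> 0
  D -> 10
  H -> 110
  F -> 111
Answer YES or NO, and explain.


Checking each pair (does one codeword prefix another?):
  C='0' vs D='10': no prefix
  C='0' vs H='110': no prefix
  C='0' vs F='111': no prefix
  D='10' vs C='0': no prefix
  D='10' vs H='110': no prefix
  D='10' vs F='111': no prefix
  H='110' vs C='0': no prefix
  H='110' vs D='10': no prefix
  H='110' vs F='111': no prefix
  F='111' vs C='0': no prefix
  F='111' vs D='10': no prefix
  F='111' vs H='110': no prefix
No violation found over all pairs.

YES -- this is a valid prefix code. No codeword is a prefix of any other codeword.


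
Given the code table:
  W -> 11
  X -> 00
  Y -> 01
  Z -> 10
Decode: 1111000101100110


Decoding:
11 -> W
11 -> W
00 -> X
01 -> Y
01 -> Y
10 -> Z
01 -> Y
10 -> Z


Result: WWXYYZYZ


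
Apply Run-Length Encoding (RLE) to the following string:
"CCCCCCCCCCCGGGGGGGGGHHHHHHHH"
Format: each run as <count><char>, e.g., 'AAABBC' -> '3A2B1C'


Scanning runs left to right:
  i=0: run of 'C' x 11 -> '11C'
  i=11: run of 'G' x 9 -> '9G'
  i=20: run of 'H' x 8 -> '8H'

RLE = 11C9G8H


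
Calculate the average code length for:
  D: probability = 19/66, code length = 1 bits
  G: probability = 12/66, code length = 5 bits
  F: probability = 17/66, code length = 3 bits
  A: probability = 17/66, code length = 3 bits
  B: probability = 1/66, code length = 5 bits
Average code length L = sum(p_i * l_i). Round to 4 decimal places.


Weighted contributions p_i * l_i:
  D: (19/66) * 1 = 19/66
  G: (12/66) * 5 = 60/66
  F: (17/66) * 3 = 51/66
  A: (17/66) * 3 = 51/66
  B: (1/66) * 5 = 5/66
Sum = (19 + 60 + 51 + 51 + 5)/66 = 186/66

L = 186/66 = 2.8182 bits/symbol


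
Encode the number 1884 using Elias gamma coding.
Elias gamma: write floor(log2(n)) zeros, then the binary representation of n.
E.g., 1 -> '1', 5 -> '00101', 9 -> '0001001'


num_bits = floor(log2(1884)) + 1 = 11
leading_zeros = num_bits - 1 = 10
binary(1884) = 11101011100

Elias gamma(1884) = '0000000000' + '11101011100' = 000000000011101011100 (21 bits)


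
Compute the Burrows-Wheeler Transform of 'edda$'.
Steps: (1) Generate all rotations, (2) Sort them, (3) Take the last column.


Rotations (sorted):
  0: $edda -> last char: a
  1: a$edd -> last char: d
  2: da$ed -> last char: d
  3: dda$e -> last char: e
  4: edda$ -> last char: $


BWT = adde$


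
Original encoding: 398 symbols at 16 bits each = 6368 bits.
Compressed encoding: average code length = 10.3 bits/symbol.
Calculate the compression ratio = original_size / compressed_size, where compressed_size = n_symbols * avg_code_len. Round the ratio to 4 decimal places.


original_size = n_symbols * orig_bits = 398 * 16 = 6368 bits
compressed_size = n_symbols * avg_code_len = 398 * 10.3 = 4099.4 bits
ratio = original_size / compressed_size = 6368 / 4099.4 = 1.5534

Compression ratio = 1.5534


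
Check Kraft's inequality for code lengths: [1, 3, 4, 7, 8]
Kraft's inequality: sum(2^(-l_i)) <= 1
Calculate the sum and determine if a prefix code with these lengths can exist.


Sum = 2^(-1) + 2^(-3) + 2^(-4) + 2^(-7) + 2^(-8)
    = 0.5 + 0.125 + 0.0625 + 0.0078125 + 0.00390625
    = 179/256 = 0.69921875
Since 0.69921875 <= 1, Kraft's inequality IS satisfied.
A prefix code with these lengths CAN exist.

Kraft sum = 0.69921875. Satisfied.


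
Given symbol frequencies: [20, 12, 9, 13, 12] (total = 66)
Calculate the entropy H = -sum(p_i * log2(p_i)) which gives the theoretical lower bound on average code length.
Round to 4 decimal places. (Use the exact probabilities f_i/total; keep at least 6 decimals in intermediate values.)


Per-symbol terms -p_i * log2(p_i) with p_i = f_i/66:
  p = 20/66 = 0.303030: log2(p) = -1.722466, -p*log2(p) = 0.521959
  p = 12/66 = 0.181818: log2(p) = -2.459432, -p*log2(p) = 0.447169
  p = 9/66 = 0.136364: log2(p) = -2.874469, -p*log2(p) = 0.391973
  p = 13/66 = 0.196970: log2(p) = -2.343954, -p*log2(p) = 0.461688
  p = 12/66 = 0.181818: log2(p) = -2.459432, -p*log2(p) = 0.447169
H = 0.521959 + 0.447169 + 0.391973 + 0.461688 + 0.447169 = 2.269958

H = 2.27 bits/symbol


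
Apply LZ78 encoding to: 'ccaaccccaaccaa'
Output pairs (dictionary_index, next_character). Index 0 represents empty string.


LZ78 encoding steps:
Dictionary: {0: ''}
Step 1: w='' (idx 0), next='c' -> output (0, 'c'), add 'c' as idx 1
Step 2: w='c' (idx 1), next='a' -> output (1, 'a'), add 'ca' as idx 2
Step 3: w='' (idx 0), next='a' -> output (0, 'a'), add 'a' as idx 3
Step 4: w='c' (idx 1), next='c' -> output (1, 'c'), add 'cc' as idx 4
Step 5: w='cc' (idx 4), next='a' -> output (4, 'a'), add 'cca' as idx 5
Step 6: w='a' (idx 3), next='c' -> output (3, 'c'), add 'ac' as idx 6
Step 7: w='ca' (idx 2), next='a' -> output (2, 'a'), add 'caa' as idx 7


Encoded: [(0, 'c'), (1, 'a'), (0, 'a'), (1, 'c'), (4, 'a'), (3, 'c'), (2, 'a')]


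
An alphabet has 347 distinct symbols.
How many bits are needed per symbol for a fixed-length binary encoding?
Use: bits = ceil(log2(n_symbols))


log2(347) = 8.4388
Bracket: 2^8 = 256 < 347 <= 2^9 = 512
So ceil(log2(347)) = 9

bits = ceil(log2(347)) = ceil(8.4388) = 9 bits


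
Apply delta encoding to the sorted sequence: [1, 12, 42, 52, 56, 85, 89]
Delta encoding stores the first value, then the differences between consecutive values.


First value: 1
Deltas:
  12 - 1 = 11
  42 - 12 = 30
  52 - 42 = 10
  56 - 52 = 4
  85 - 56 = 29
  89 - 85 = 4


Delta encoded: [1, 11, 30, 10, 4, 29, 4]


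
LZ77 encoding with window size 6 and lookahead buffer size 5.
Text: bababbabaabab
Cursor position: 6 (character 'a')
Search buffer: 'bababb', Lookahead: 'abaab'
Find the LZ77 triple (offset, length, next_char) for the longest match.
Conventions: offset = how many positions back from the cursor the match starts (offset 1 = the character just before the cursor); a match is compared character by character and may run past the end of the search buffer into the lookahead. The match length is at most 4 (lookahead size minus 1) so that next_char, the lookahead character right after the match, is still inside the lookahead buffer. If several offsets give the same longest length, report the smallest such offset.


Try each offset into the search buffer:
  offset=1 (pos 5, char 'b'): match length 0
  offset=2 (pos 4, char 'b'): match length 0
  offset=3 (pos 3, char 'a'): match length 2
  offset=4 (pos 2, char 'b'): match length 0
  offset=5 (pos 1, char 'a'): match length 3
  offset=6 (pos 0, char 'b'): match length 0
Longest match has length 3 at offset 5.
next_char = character at position 6 + 3 = 9 -> 'a'

Best match: offset=5, length=3 (matching 'aba' starting at position 1)
LZ77 triple: (5, 3, 'a')


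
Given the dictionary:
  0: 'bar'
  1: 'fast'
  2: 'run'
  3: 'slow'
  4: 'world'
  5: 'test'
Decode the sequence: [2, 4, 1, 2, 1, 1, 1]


Look up each index in the dictionary:
  2 -> 'run'
  4 -> 'world'
  1 -> 'fast'
  2 -> 'run'
  1 -> 'fast'
  1 -> 'fast'
  1 -> 'fast'

Decoded: "run world fast run fast fast fast"


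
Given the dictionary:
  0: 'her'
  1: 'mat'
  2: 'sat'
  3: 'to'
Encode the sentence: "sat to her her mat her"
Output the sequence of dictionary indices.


Look up each word in the dictionary:
  'sat' -> 2
  'to' -> 3
  'her' -> 0
  'her' -> 0
  'mat' -> 1
  'her' -> 0

Encoded: [2, 3, 0, 0, 1, 0]


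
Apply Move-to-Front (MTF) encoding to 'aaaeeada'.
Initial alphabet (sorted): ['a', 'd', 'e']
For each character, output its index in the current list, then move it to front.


MTF encoding:
'a': index 0 in ['a', 'd', 'e'] -> ['a', 'd', 'e']
'a': index 0 in ['a', 'd', 'e'] -> ['a', 'd', 'e']
'a': index 0 in ['a', 'd', 'e'] -> ['a', 'd', 'e']
'e': index 2 in ['a', 'd', 'e'] -> ['e', 'a', 'd']
'e': index 0 in ['e', 'a', 'd'] -> ['e', 'a', 'd']
'a': index 1 in ['e', 'a', 'd'] -> ['a', 'e', 'd']
'd': index 2 in ['a', 'e', 'd'] -> ['d', 'a', 'e']
'a': index 1 in ['d', 'a', 'e'] -> ['a', 'd', 'e']


Output: [0, 0, 0, 2, 0, 1, 2, 1]


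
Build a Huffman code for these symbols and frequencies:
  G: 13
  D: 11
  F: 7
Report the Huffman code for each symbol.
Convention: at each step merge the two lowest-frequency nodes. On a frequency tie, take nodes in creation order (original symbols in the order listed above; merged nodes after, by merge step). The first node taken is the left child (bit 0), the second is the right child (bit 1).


Huffman tree construction:
Step 1: Merge F(7) + D(11) = 18
Step 2: Merge G(13) + (F+D)(18) = 31
Read each symbol's code off the tree from the root (left child = 0, right child = 1).

Codes:
  G: 0 (length 1)
  D: 11 (length 2)
  F: 10 (length 2)
Average code length: 49/31 = 1.5806 bits/symbol


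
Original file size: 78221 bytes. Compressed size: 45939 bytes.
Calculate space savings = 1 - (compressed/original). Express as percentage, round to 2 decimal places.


ratio = compressed/original = 45939/78221 = 0.587298
savings = 1 - ratio = 1 - 0.587298 = 0.412702
as a percentage: 0.412702 * 100 = 41.27%

Space savings = 1 - 45939/78221 = 41.27%


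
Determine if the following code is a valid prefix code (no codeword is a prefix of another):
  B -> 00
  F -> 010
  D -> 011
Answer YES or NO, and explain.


Checking each pair (does one codeword prefix another?):
  B='00' vs F='010': no prefix
  B='00' vs D='011': no prefix
  F='010' vs B='00': no prefix
  F='010' vs D='011': no prefix
  D='011' vs B='00': no prefix
  D='011' vs F='010': no prefix
No violation found over all pairs.

YES -- this is a valid prefix code. No codeword is a prefix of any other codeword.


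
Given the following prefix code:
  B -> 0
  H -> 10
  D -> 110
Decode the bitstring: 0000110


Decoding step by step:
Bits 0 -> B
Bits 0 -> B
Bits 0 -> B
Bits 0 -> B
Bits 110 -> D


Decoded message: BBBBD


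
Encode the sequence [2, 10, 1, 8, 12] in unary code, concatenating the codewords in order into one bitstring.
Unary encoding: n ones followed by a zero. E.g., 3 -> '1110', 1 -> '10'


Encode each number as n ones followed by a terminating 0:
  2 -> 110 (3 bits)
  10 -> 11111111110 (11 bits)
  1 -> 10 (2 bits)
  8 -> 111111110 (9 bits)
  12 -> 1111111111110 (13 bits)
Total length = 3 + 11 + 2 + 9 + 13 = 38 bits.

Unary([2, 10, 1, 8, 12]) = 11011111111110101111111101111111111110 (38 bits)


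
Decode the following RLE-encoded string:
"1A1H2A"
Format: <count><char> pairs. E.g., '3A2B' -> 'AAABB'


Expanding each <count><char> pair:
  1A -> 'A'
  1H -> 'H'
  2A -> 'AA'

Decoded = AHAA


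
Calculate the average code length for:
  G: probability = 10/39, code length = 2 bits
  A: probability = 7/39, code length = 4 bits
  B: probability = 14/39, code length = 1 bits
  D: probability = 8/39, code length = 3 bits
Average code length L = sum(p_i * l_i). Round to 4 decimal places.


Weighted contributions p_i * l_i:
  G: (10/39) * 2 = 20/39
  A: (7/39) * 4 = 28/39
  B: (14/39) * 1 = 14/39
  D: (8/39) * 3 = 24/39
Sum = (20 + 28 + 14 + 24)/39 = 86/39

L = 86/39 = 2.2051 bits/symbol


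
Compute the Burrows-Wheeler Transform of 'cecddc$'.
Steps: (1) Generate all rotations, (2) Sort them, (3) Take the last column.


Rotations (sorted):
  0: $cecddc -> last char: c
  1: c$cecdd -> last char: d
  2: cddc$ce -> last char: e
  3: cecddc$ -> last char: $
  4: dc$cecd -> last char: d
  5: ddc$cec -> last char: c
  6: ecddc$c -> last char: c


BWT = cde$dcc


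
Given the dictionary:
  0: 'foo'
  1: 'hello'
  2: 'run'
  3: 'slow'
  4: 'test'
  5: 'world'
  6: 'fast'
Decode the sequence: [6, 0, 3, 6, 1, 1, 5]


Look up each index in the dictionary:
  6 -> 'fast'
  0 -> 'foo'
  3 -> 'slow'
  6 -> 'fast'
  1 -> 'hello'
  1 -> 'hello'
  5 -> 'world'

Decoded: "fast foo slow fast hello hello world"


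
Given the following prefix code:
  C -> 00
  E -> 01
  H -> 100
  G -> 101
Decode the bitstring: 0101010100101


Decoding step by step:
Bits 01 -> E
Bits 01 -> E
Bits 01 -> E
Bits 01 -> E
Bits 00 -> C
Bits 101 -> G


Decoded message: EEEECG


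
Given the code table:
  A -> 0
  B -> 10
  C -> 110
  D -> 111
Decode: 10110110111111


Decoding:
10 -> B
110 -> C
110 -> C
111 -> D
111 -> D


Result: BCCDD


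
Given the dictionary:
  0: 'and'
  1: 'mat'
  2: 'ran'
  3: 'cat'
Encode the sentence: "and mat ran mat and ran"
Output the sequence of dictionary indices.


Look up each word in the dictionary:
  'and' -> 0
  'mat' -> 1
  'ran' -> 2
  'mat' -> 1
  'and' -> 0
  'ran' -> 2

Encoded: [0, 1, 2, 1, 0, 2]


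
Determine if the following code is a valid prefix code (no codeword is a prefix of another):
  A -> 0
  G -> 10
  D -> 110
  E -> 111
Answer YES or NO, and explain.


Checking each pair (does one codeword prefix another?):
  A='0' vs G='10': no prefix
  A='0' vs D='110': no prefix
  A='0' vs E='111': no prefix
  G='10' vs A='0': no prefix
  G='10' vs D='110': no prefix
  G='10' vs E='111': no prefix
  D='110' vs A='0': no prefix
  D='110' vs G='10': no prefix
  D='110' vs E='111': no prefix
  E='111' vs A='0': no prefix
  E='111' vs G='10': no prefix
  E='111' vs D='110': no prefix
No violation found over all pairs.

YES -- this is a valid prefix code. No codeword is a prefix of any other codeword.
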